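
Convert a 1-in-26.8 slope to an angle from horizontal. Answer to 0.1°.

tan θ = 1/26.8 = 0.0373
θ = arctan(0.0373) = 2.14°

2.1°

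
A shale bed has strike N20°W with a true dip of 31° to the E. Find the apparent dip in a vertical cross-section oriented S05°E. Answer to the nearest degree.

9°

The section lies 15° from the strike.
tan α = tan 31° × sin 15° = 0.6009 × 0.2588 = 0.1555
apparent dip = arctan 0.1555 = 8.84°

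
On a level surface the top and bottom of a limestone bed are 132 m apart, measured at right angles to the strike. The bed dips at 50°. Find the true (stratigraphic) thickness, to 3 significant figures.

101 m

True thickness t = w · sin(dip) = 132 × sin 50°
t = 132 × 0.7660 = 101.118 m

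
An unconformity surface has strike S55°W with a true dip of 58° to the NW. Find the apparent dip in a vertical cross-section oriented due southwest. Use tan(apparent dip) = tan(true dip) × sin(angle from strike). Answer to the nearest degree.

16°

Angle between strike (S55°W) and section (due southwest): β = 10°.
tan α = tan 58° × sin 10° = 1.6003 × 0.1736 = 0.2779
α = arctan(0.2779) = 15.53°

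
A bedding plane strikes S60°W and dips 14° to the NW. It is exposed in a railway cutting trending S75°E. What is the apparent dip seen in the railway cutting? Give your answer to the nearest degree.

Angle between strike (S60°W) and section (S75°E): β = 45°.
tan α = tan 14° × sin 45° = 0.2493 × 0.7071 = 0.1763
α = arctan(0.1763) = 10.00°

10°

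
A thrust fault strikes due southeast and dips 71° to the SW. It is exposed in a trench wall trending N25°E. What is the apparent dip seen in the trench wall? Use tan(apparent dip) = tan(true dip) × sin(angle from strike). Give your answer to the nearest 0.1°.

Angle between strike (due southeast) and section (N25°E): β = 70°.
tan α = tan 71° × sin 70° = 2.9042 × 0.9397 = 2.7291
α = arctan(2.7291) = 69.88°

69.9°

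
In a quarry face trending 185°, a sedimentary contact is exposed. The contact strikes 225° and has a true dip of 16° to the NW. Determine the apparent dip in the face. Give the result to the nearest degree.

10°

The section lies 40° from the strike.
tan α = tan 16° × sin 40° = 0.2867 × 0.6428 = 0.1843
apparent dip = arctan 0.1843 = 10.44°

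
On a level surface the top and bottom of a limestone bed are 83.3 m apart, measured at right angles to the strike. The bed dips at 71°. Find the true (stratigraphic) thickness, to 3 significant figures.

78.8 m

True thickness t = w · sin(dip) = 83.3 × sin 71°
t = 83.3 × 0.9455 = 78.762 m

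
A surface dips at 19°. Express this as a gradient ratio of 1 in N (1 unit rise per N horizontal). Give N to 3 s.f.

1 : N means tan θ = 1/N, so N = 1/tan 19° = 1/0.3443

1 in 2.90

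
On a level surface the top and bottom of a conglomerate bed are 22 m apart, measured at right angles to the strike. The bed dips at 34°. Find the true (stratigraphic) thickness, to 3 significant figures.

12.3 m

True thickness t = w · sin(dip) = 22 × sin 34°
t = 22 × 0.5592 = 12.302 m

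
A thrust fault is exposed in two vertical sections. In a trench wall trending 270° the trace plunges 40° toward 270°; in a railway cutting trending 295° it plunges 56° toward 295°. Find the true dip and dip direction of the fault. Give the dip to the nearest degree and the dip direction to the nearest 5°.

Each apparent-dip line lies in the plane. As unit vectors (x east, y north, z up), v₁ plunges 40°→270° and v₂ plunges 56°→295°.
n = v₁ × v₂ = (-0.152, 0.309, 0.181) (taken with n_z > 0).
True dip = arccos(n_z / |n|) = arccos(0.4651) = 62.3°.
The horizontal component of n points toward azimuth atan2(n_x, n_y) = 334°, the dip direction.

true dip 62°, dip direction 335°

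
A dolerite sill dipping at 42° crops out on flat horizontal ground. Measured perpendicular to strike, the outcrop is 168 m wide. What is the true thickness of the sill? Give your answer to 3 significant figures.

112 m

True thickness t = w · sin(dip) = 168 × sin 42°
t = 168 × 0.6691 = 112.414 m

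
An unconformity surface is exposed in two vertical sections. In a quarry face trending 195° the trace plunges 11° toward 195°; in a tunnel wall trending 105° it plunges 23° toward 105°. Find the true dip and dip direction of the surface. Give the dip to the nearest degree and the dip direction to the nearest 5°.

The two traces are lines in the plane: v₁ = (sin 195°·cos 11°, cos 195°·cos 11°, −sin 11°), v₂ = (sin 105°·cos 23°, cos 105°·cos 23°, −sin 23°).
The plane normal is n = v₁ × v₂ ∝ (0.325, -0.269, 0.904).
tan δ = √(n_x²+n_y²)/n_z = 0.422/0.904, so δ = 25.0°.
The horizontal component of n points toward azimuth atan2(n_x, n_y) = 130°, the dip direction.

true dip 25°, dip direction 130°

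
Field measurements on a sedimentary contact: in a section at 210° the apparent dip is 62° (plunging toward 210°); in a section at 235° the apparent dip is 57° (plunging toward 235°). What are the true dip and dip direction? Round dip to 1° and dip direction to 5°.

true dip 62°, dip direction 200°

The two traces are lines in the plane: v₁ = (sin 210°·cos 62°, cos 210°·cos 62°, −sin 62°), v₂ = (sin 235°·cos 57°, cos 235°·cos 57°, −sin 57°).
The plane normal is n = v₁ × v₂ ∝ (-0.065, -0.197, 0.108).
Dip δ = arctan(|n_h|/n_z) = arctan(0.208/0.108) = 62.5°.
The horizontal component of n points toward azimuth atan2(n_x, n_y) = 198°, the dip direction.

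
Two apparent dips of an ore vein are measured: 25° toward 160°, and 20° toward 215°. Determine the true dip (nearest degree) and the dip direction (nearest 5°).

true dip 26°, dip direction 175°

Each apparent-dip line lies in the plane. As unit vectors (x east, y north, z up), v₁ plunges 25°→160° and v₂ plunges 20°→215°.
n = v₁ × v₂ = (0.034, -0.334, 0.698) (taken with n_z > 0).
tan δ = √(n_x²+n_y²)/n_z = 0.336/0.698, so δ = 25.7°.
Dip direction = azimuth of (n_x, n_y) = atan2(0.034, -0.334) = 174°.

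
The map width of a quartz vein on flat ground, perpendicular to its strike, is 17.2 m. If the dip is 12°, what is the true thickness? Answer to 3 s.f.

3.58 m

True thickness t = w · sin(dip) = 17.2 × sin 12°
t = 17.2 × 0.2079 = 3.576 m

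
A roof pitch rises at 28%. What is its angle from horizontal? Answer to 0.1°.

tan θ = 28/100 = 0.2800
θ = arctan(0.2800) = 15.64°

15.6°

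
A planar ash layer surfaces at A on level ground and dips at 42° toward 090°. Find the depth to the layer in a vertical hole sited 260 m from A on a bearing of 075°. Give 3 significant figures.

The hole lies 15° from the dip direction, so the down-dip offset is 260 × cos 15° = 251.14 m.
Depth = down-dip offset × tan(dip) = 251.14 × tan 42° = 251.14 × 0.9004
Depth = 226.13 m

226 m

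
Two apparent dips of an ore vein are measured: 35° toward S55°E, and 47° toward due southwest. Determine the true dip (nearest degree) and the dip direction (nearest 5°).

Each apparent-dip line lies in the plane. As unit vectors (x east, y north, z up), v₁ plunges 35°→S55°E and v₂ plunges 47°→due southwest.
Cross product v₁ × v₂ gives the pole to the plane: n ∝ (-0.067, -0.767, 0.550).
Dip δ = arctan(|n_h|/n_z) = arctan(0.770/0.550) = 54.5°.
The horizontal component of n points toward azimuth atan2(n_x, n_y) = 185°, the dip direction.

true dip 54°, dip direction 185°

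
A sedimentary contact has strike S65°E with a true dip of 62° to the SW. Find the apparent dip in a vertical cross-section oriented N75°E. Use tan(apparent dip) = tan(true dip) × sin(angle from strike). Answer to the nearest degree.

50°

Angle between strike (S65°E) and section (N75°E): β = 40°.
tan α = tan 62° × sin 40° = 1.8807 × 0.6428 = 1.2089
α = arctan(1.2089) = 50.40°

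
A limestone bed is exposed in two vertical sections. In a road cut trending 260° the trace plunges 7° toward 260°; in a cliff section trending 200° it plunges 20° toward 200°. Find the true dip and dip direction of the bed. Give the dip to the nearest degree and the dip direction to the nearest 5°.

true dip 20°, dip direction 190°

Represent each trace as a vector plunging at its apparent dip toward its trend (east-north-up frame): v₁ = (-0.977, -0.172, -0.122), v₂ = (-0.321, -0.883, -0.342).
The plane normal is n = v₁ × v₂ ∝ (-0.049, -0.295, 0.808).
tan δ = √(n_x²+n_y²)/n_z = 0.299/0.808, so δ = 20.3°.
Dip direction = atan2(-0.049, -0.295) = 189° (azimuth of n's horizontal projection).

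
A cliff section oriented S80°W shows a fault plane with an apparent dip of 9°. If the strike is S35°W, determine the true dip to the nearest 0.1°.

β = acute angle between strike S35°W and section S80°W = 45°.
tan δ = tan α / sin β = tan 9° / sin 45° = 0.1584 / 0.7071 = 0.2240
δ = arctan(0.2240) = 12.63°

12.6°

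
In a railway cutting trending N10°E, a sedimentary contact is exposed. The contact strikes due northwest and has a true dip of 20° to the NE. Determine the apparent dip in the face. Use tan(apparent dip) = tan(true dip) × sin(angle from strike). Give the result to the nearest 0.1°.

The strike is due northwest and the section trends N10°E; the acute angle between them is β = 55°.
tan α = tan 20° × sin 55° = 0.3640 × 0.8192 = 0.2981
apparent dip = arctan 0.2981 = 16.60°

16.6°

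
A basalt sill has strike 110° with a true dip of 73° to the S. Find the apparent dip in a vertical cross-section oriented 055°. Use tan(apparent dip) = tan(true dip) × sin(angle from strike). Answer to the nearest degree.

70°

The strike is 110° and the section trends 055°; the acute angle between them is β = 55°.
tan α = tan 73° × sin 55° = 3.2709 × 0.8192 = 2.6793
α = arctan(2.6793) = 69.53°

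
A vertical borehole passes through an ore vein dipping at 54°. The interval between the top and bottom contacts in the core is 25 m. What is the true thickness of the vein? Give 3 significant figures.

True thickness t = h · cos(dip) = 25 × cos 54°
t = 25 × 0.5878 = 14.695 m

14.7 m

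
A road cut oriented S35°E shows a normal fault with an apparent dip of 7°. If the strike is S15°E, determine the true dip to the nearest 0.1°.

β = acute angle between strike S15°E and section S35°E = 20°.
tan δ = tan α / sin β = tan 7° / sin 20° = 0.1228 / 0.3420 = 0.3590
δ = arctan(0.3590) = 19.75°

19.7°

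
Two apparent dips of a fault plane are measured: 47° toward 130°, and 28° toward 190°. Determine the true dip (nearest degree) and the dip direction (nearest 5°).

Represent each trace as a vector plunging at its apparent dip toward its trend (east-north-up frame): v₁ = (0.522, -0.438, -0.731), v₂ = (-0.153, -0.870, -0.469).
Cross product v₁ × v₂ gives the pole to the plane: n ∝ (0.430, -0.357, 0.521).
Dip δ = arctan(|n_h|/n_z) = arctan(0.559/0.521) = 47.0°.
Dip direction = atan2(0.430, -0.357) = 130° (azimuth of n's horizontal projection).

true dip 47°, dip direction 130°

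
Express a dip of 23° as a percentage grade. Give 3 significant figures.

42.4%

grade % = 100 × tan 23° = 100 × 0.4245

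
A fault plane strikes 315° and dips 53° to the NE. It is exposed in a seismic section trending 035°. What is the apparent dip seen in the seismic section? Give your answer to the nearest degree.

53°

The section lies 80° from the strike.
tan α = tan 53° × sin 80° = 1.3270 × 0.9848 = 1.3069
apparent dip = arctan 1.3069 = 52.58°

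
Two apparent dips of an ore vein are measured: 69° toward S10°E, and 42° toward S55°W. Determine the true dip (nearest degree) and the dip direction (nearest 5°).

true dip 69°, dip direction 165°

The two traces are lines in the plane: v₁ = (sin 170°·cos 69°, cos 170°·cos 69°, −sin 69°), v₂ = (sin 235°·cos 42°, cos 235°·cos 42°, −sin 42°).
Cross product v₁ × v₂ gives the pole to the plane: n ∝ (0.162, -0.610, 0.241).
tan δ = √(n_x²+n_y²)/n_z = 0.631/0.241, so δ = 69.1°.
The horizontal component of n points toward azimuth atan2(n_x, n_y) = 165°, the dip direction.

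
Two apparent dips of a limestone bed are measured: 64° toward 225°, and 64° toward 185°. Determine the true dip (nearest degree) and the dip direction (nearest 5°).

Each apparent-dip line lies in the plane. As unit vectors (x east, y north, z up), v₁ plunges 64°→225° and v₂ plunges 64°→185°.
Cross product v₁ × v₂ gives the pole to the plane: n ∝ (-0.114, -0.244, 0.124).
Dip δ = arctan(|n_h|/n_z) = arctan(0.270/0.124) = 65.4°.
Dip direction = atan2(-0.114, -0.244) = 205° (azimuth of n's horizontal projection).

true dip 65°, dip direction 205°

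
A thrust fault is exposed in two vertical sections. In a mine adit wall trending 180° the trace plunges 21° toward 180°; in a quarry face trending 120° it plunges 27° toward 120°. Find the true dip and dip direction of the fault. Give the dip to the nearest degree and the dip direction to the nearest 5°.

true dip 28°, dip direction 135°

Represent each trace as a vector plunging at its apparent dip toward its trend (east-north-up frame): v₁ = (0.000, -0.934, -0.358), v₂ = (0.772, -0.446, -0.454).
n = v₁ × v₂ = (0.264, -0.277, 0.720) (taken with n_z > 0).
True dip = arccos(n_z / |n|) = arccos(0.8832) = 28.0°.
Dip direction = atan2(0.264, -0.277) = 136° (azimuth of n's horizontal projection).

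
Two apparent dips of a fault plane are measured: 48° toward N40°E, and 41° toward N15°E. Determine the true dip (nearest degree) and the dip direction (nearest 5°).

Represent each trace as a vector plunging at its apparent dip toward its trend (east-north-up frame): v₁ = (0.430, 0.513, -0.743), v₂ = (0.195, 0.729, -0.656).
Cross product v₁ × v₂ gives the pole to the plane: n ∝ (0.205, 0.137, 0.213).
True dip = arccos(n_z / |n|) = arccos(0.6539) = 49.2°.
Dip direction = atan2(0.205, 0.137) = 56° (azimuth of n's horizontal projection).

true dip 49°, dip direction 055°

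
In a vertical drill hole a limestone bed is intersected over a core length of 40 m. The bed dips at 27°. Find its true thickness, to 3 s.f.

True thickness t = h · cos(dip) = 40 × cos 27°
t = 40 × 0.8910 = 35.640 m

35.6 m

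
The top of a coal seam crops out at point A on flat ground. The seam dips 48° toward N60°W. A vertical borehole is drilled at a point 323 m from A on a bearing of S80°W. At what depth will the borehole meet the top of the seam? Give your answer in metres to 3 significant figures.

275 m

The hole lies 40° from the dip direction, so the down-dip offset is 323 × cos 40° = 247.43 m.
Depth = down-dip offset × tan(dip) = 247.43 × tan 48° = 247.43 × 1.1106
Depth = 274.80 m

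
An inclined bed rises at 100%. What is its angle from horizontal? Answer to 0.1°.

45.0°

tan θ = 100/100 = 1.0000
θ = arctan(1.0000) = 45.00°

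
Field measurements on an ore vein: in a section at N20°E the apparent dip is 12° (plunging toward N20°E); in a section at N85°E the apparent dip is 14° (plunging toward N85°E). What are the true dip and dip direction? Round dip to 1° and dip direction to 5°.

Represent each trace as a vector plunging at its apparent dip toward its trend (east-north-up frame): v₁ = (0.335, 0.919, -0.208), v₂ = (0.967, 0.085, -0.242).
n = v₁ × v₂ = (0.205, 0.120, 0.860) (taken with n_z > 0).
tan δ = √(n_x²+n_y²)/n_z = 0.237/0.860, so δ = 15.4°.
The horizontal component of n points toward azimuth atan2(n_x, n_y) = 60°, the dip direction.

true dip 15°, dip direction 060°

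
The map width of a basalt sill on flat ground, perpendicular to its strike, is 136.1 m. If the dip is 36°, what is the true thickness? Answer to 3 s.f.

True thickness t = w · sin(dip) = 136.1 × sin 36°
t = 136.1 × 0.5878 = 79.998 m

80.0 m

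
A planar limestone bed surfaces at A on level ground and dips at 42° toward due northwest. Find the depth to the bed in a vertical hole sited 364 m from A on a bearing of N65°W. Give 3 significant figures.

308 m

The hole lies 20° from the dip direction, so the down-dip offset is 364 × cos 20° = 342.05 m.
Depth = down-dip offset × tan(dip) = 342.05 × tan 42° = 342.05 × 0.9004
Depth = 307.98 m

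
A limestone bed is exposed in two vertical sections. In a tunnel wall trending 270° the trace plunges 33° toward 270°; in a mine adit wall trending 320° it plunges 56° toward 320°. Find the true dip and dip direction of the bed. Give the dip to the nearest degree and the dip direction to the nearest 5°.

Represent each trace as a vector plunging at its apparent dip toward its trend (east-north-up frame): v₁ = (-0.839, -0.000, -0.545), v₂ = (-0.359, 0.428, -0.829).
n = v₁ × v₂ = (-0.233, 0.500, 0.359) (taken with n_z > 0).
Dip δ = arctan(|n_h|/n_z) = arctan(0.551/0.359) = 56.9°.
Dip direction = azimuth of (n_x, n_y) = atan2(-0.233, 0.500) = 335°.

true dip 57°, dip direction 335°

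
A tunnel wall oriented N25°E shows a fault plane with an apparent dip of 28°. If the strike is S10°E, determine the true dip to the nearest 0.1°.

42.8°

The section is 35° from the strike.
tan(true dip) = tan 28° / sin 35° = 0.9270
δ = arctan(0.9270) = 42.83°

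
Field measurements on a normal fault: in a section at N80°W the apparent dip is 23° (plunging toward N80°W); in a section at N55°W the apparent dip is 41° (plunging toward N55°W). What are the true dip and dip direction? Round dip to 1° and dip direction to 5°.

true dip 51°, dip direction 350°

The two traces are lines in the plane: v₁ = (sin 280°·cos 23°, cos 280°·cos 23°, −sin 23°), v₂ = (sin 305°·cos 41°, cos 305°·cos 41°, −sin 41°).
Cross product v₁ × v₂ gives the pole to the plane: n ∝ (-0.064, 0.353, 0.294).
True dip = arccos(n_z / |n|) = arccos(0.6331) = 50.7°.
Dip direction = azimuth of (n_x, n_y) = atan2(-0.064, 0.353) = 350°.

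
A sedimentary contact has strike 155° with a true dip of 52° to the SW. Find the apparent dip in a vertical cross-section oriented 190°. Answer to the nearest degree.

36°

The section lies 35° from the strike.
tan(apparent dip) = tan 52° · sin 35° = 0.7341
α = arctan(0.7341) = 36.28°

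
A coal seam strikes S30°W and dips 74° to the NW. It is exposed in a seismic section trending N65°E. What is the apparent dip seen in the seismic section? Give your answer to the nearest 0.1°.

63.4°

Angle between strike (S30°W) and section (N65°E): β = 35°.
tan(apparent dip) = tan 74° · sin 35° = 2.0003
apparent dip = arctan 2.0003 = 63.44°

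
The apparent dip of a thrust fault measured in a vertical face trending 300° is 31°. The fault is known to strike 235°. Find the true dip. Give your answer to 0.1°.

β = acute angle between strike 235° and section 300° = 65°.
tan(true dip) = tan 31° / sin 65° = 0.6630
true dip = arctan 0.6630 = 33.54°

33.5°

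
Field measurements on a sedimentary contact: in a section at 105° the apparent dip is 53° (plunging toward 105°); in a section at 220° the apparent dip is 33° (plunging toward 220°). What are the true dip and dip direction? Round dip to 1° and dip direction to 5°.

Each apparent-dip line lies in the plane. As unit vectors (x east, y north, z up), v₁ plunges 53°→105° and v₂ plunges 33°→220°.
n = v₁ × v₂ = (0.428, -0.747, 0.457) (taken with n_z > 0).
Dip δ = arctan(|n_h|/n_z) = arctan(0.861/0.457) = 62.0°.
Dip direction = azimuth of (n_x, n_y) = atan2(0.428, -0.747) = 150°.

true dip 62°, dip direction 150°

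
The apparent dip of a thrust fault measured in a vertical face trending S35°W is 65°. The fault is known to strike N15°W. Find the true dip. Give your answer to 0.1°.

β = acute angle between strike N15°W and section S35°W = 50°.
tan(true dip) = tan 65° / sin 50° = 2.7995
true dip = arctan 2.7995 = 70.34°

70.3°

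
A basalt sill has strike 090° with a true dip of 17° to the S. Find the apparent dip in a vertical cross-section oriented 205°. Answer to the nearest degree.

15°

Angle between strike (090°) and section (205°): β = 65°.
tan α = tan 17° × sin 65° = 0.3057 × 0.9063 = 0.2771
α = arctan(0.2771) = 15.49°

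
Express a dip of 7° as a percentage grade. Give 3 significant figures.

12.3%

grade % = 100 × tan 7° = 100 × 0.1228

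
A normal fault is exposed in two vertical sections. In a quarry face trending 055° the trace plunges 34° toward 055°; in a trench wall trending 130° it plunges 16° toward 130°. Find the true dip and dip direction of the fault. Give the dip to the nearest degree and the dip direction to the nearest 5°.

Represent each trace as a vector plunging at its apparent dip toward its trend (east-north-up frame): v₁ = (0.679, 0.476, -0.559), v₂ = (0.736, -0.618, -0.276).
The plane normal is n = v₁ × v₂ ∝ (0.477, 0.225, 0.770).
Dip δ = arctan(|n_h|/n_z) = arctan(0.527/0.770) = 34.4°.
The horizontal component of n points toward azimuth atan2(n_x, n_y) = 65°, the dip direction.

true dip 34°, dip direction 065°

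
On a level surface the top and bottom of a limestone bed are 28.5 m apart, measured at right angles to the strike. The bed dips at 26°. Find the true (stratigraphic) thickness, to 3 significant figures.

True thickness t = w · sin(dip) = 28.5 × sin 26°
t = 28.5 × 0.4384 = 12.494 m

12.5 m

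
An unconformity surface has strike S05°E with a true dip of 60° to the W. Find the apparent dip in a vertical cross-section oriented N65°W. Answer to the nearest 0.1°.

Angle between strike (S05°E) and section (N65°W): β = 60°.
tan α = tan 60° × sin 60° = 1.7321 × 0.8660 = 1.5000
α = arctan(1.5000) = 56.31°

56.3°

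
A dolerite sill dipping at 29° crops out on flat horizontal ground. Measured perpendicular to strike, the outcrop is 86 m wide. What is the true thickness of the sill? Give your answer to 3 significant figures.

41.7 m

True thickness t = w · sin(dip) = 86 × sin 29°
t = 86 × 0.4848 = 41.694 m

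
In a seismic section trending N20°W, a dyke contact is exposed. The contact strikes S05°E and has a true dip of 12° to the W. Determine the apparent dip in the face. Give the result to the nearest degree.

Angle between strike (S05°E) and section (N20°W): β = 15°.
tan(apparent dip) = tan 12° · sin 15° = 0.0550
apparent dip = arctan 0.0550 = 3.15°

3°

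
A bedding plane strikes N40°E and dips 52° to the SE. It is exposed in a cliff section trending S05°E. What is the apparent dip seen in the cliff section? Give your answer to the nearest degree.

The strike is N40°E and the section trends S05°E; the acute angle between them is β = 45°.
tan(apparent dip) = tan 52° · sin 45° = 0.9051
apparent dip = arctan 0.9051 = 42.15°

42°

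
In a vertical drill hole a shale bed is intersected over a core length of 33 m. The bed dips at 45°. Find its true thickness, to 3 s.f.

True thickness t = h · cos(dip) = 33 × cos 45°
t = 33 × 0.7071 = 23.335 m

23.3 m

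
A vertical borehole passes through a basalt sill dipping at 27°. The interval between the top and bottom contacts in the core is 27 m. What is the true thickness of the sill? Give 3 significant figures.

24.1 m

True thickness t = h · cos(dip) = 27 × cos 27°
t = 27 × 0.8910 = 24.057 m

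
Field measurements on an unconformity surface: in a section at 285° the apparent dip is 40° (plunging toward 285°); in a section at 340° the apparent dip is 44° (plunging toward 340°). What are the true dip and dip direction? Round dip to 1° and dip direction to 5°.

true dip 46°, dip direction 320°

Each apparent-dip line lies in the plane. As unit vectors (x east, y north, z up), v₁ plunges 40°→285° and v₂ plunges 44°→340°.
Cross product v₁ × v₂ gives the pole to the plane: n ∝ (-0.297, 0.356, 0.451).
Dip δ = arctan(|n_h|/n_z) = arctan(0.463/0.451) = 45.8°.
Dip direction = atan2(-0.297, 0.356) = 320° (azimuth of n's horizontal projection).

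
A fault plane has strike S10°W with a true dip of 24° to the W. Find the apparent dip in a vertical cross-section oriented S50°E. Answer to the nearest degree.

The strike is S10°W and the section trends S50°E; the acute angle between them is β = 60°.
tan α = tan 24° × sin 60° = 0.4452 × 0.8660 = 0.3856
α = arctan(0.3856) = 21.09°

21°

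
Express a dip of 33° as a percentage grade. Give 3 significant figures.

64.9%

grade % = 100 × tan 33° = 100 × 0.6494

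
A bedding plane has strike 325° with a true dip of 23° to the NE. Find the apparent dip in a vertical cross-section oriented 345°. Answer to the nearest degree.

The strike is 325° and the section trends 345°; the acute angle between them is β = 20°.
tan(apparent dip) = tan 23° · sin 20° = 0.1452
α = arctan(0.1452) = 8.26°

8°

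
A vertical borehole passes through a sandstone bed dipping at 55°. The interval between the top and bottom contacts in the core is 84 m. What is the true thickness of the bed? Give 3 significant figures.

48.2 m

True thickness t = h · cos(dip) = 84 × cos 55°
t = 84 × 0.5736 = 48.180 m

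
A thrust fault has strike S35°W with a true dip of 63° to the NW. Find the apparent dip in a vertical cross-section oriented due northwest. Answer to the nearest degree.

63°

The section lies 80° from the strike.
tan(apparent dip) = tan 63° · sin 80° = 1.9328
α = arctan(1.9328) = 62.64°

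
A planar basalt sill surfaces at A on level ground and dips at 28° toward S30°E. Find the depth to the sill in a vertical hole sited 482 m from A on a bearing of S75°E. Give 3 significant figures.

The hole lies 45° from the dip direction, so the down-dip offset is 482 × cos 45° = 340.83 m.
Depth = down-dip offset × tan(dip) = 340.83 × tan 28° = 340.83 × 0.5317
Depth = 181.22 m

181 m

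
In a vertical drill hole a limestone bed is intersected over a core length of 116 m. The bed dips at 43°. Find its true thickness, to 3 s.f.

True thickness t = h · cos(dip) = 116 × cos 43°
t = 116 × 0.7314 = 84.837 m

84.8 m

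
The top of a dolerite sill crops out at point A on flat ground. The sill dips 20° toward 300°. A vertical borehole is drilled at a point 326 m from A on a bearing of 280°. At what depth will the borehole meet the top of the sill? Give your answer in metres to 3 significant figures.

The hole lies 20° from the dip direction, so the down-dip offset is 326 × cos 20° = 306.34 m.
Depth = down-dip offset × tan(dip) = 306.34 × tan 20° = 306.34 × 0.3640
Depth = 111.50 m

111 m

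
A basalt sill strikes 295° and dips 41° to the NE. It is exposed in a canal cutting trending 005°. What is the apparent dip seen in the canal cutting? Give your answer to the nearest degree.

39°

The strike is 295° and the section trends 005°; the acute angle between them is β = 70°.
tan α = tan 41° × sin 70° = 0.8693 × 0.9397 = 0.8169
apparent dip = arctan 0.8169 = 39.24°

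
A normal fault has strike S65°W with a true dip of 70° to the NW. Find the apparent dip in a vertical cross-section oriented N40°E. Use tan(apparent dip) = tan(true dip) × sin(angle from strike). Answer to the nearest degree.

49°

The section lies 25° from the strike.
tan α = tan 70° × sin 25° = 2.7475 × 0.4226 = 1.1611
α = arctan(1.1611) = 49.26°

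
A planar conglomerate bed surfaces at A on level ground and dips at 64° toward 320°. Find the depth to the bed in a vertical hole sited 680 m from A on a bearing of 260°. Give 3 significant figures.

The hole lies 60° from the dip direction, so the down-dip offset is 680 × cos 60° = 340.00 m.
Depth = down-dip offset × tan(dip) = 340.00 × tan 64° = 340.00 × 2.0503
Depth = 697.10 m

697 m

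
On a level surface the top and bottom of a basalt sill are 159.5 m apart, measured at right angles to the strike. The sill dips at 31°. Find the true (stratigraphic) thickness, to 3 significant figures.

82.1 m

True thickness t = w · sin(dip) = 159.5 × sin 31°
t = 159.5 × 0.5150 = 82.149 m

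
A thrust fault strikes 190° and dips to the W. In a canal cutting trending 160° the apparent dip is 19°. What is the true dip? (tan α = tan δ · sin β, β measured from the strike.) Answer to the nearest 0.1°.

β = acute angle between strike 190° and section 160° = 30°.
tan δ = tan α / sin β = tan 19° / sin 30° = 0.3443 / 0.5000 = 0.6887
true dip = arctan 0.6887 = 34.55°

34.6°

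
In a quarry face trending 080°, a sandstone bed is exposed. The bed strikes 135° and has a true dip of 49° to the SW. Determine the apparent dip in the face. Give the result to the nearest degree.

The strike is 135° and the section trends 080°; the acute angle between them is β = 55°.
tan α = tan 49° × sin 55° = 1.1504 × 0.8192 = 0.9423
α = arctan(0.9423) = 43.30°

43°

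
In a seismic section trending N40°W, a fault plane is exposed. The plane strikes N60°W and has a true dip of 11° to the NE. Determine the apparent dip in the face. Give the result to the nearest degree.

4°

The strike is N60°W and the section trends N40°W; the acute angle between them is β = 20°.
tan(apparent dip) = tan 11° · sin 20° = 0.0665
α = arctan(0.0665) = 3.80°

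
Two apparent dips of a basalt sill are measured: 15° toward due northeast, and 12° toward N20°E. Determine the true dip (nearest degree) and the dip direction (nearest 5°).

true dip 16°, dip direction 060°

Represent each trace as a vector plunging at its apparent dip toward its trend (east-north-up frame): v₁ = (0.683, 0.683, -0.259), v₂ = (0.335, 0.919, -0.208).
Cross product v₁ × v₂ gives the pole to the plane: n ∝ (0.096, 0.055, 0.399).
True dip = arccos(n_z / |n|) = arccos(0.9636) = 15.5°.
Dip direction = azimuth of (n_x, n_y) = atan2(0.096, 0.055) = 60°.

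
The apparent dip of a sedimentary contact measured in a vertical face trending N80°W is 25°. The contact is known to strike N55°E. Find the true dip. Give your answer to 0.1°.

33.4°

β = acute angle between strike N55°E and section N80°W = 45°.
tan(true dip) = tan 25° / sin 45° = 0.6595
true dip = arctan 0.6595 = 33.40°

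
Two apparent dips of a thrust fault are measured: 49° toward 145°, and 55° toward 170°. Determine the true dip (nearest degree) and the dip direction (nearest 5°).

true dip 56°, dip direction 185°

The two traces are lines in the plane: v₁ = (sin 145°·cos 49°, cos 145°·cos 49°, −sin 49°), v₂ = (sin 170°·cos 55°, cos 170°·cos 55°, −sin 55°).
The plane normal is n = v₁ × v₂ ∝ (-0.014, -0.233, 0.159).
Dip δ = arctan(|n_h|/n_z) = arctan(0.233/0.159) = 55.7°.
Dip direction = atan2(-0.014, -0.233) = 183° (azimuth of n's horizontal projection).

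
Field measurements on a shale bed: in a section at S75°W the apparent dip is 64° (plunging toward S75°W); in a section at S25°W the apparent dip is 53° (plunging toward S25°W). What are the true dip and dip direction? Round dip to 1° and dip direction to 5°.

true dip 64°, dip direction 255°

The two traces are lines in the plane: v₁ = (sin 255°·cos 64°, cos 255°·cos 64°, −sin 64°), v₂ = (sin 205°·cos 53°, cos 205°·cos 53°, −sin 53°).
Cross product v₁ × v₂ gives the pole to the plane: n ∝ (-0.400, -0.110, 0.202).
True dip = arccos(n_z / |n|) = arccos(0.4384) = 64.0°.
Dip direction = azimuth of (n_x, n_y) = atan2(-0.400, -0.110) = 255°.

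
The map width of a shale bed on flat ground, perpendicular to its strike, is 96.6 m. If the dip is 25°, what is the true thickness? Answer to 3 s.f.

40.8 m

True thickness t = w · sin(dip) = 96.6 × sin 25°
t = 96.6 × 0.4226 = 40.825 m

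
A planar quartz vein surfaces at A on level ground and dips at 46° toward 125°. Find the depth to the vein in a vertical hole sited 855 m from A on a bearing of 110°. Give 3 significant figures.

855 m

The hole lies 15° from the dip direction, so the down-dip offset is 855 × cos 15° = 825.87 m.
Depth = down-dip offset × tan(dip) = 825.87 × tan 46° = 825.87 × 1.0355
Depth = 855.21 m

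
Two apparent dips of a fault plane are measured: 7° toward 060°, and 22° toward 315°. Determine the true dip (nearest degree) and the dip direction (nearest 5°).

true dip 25°, dip direction 345°

The two traces are lines in the plane: v₁ = (sin 60°·cos 7°, cos 60°·cos 7°, −sin 7°), v₂ = (sin 315°·cos 22°, cos 315°·cos 22°, −sin 22°).
Cross product v₁ × v₂ gives the pole to the plane: n ∝ (-0.106, 0.402, 0.889).
tan δ = √(n_x²+n_y²)/n_z = 0.416/0.889, so δ = 25.1°.
The horizontal component of n points toward azimuth atan2(n_x, n_y) = 345°, the dip direction.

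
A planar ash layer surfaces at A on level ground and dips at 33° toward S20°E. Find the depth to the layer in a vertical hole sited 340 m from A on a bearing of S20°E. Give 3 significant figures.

The hole is directly down-dip from the outcrop, so the down-dip offset is 340 m.
Depth = down-dip offset × tan(dip) = 340.00 × tan 33° = 340.00 × 0.6494
Depth = 220.80 m

221 m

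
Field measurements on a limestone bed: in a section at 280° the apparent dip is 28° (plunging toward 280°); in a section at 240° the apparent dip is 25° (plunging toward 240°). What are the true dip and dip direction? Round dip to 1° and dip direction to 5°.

true dip 28°, dip direction 270°

Each apparent-dip line lies in the plane. As unit vectors (x east, y north, z up), v₁ plunges 28°→280° and v₂ plunges 25°→240°.
The plane normal is n = v₁ × v₂ ∝ (-0.278, 0.001, 0.514).
Dip δ = arctan(|n_h|/n_z) = arctan(0.278/0.514) = 28.4°.
Dip direction = azimuth of (n_x, n_y) = atan2(-0.278, 0.001) = 270°.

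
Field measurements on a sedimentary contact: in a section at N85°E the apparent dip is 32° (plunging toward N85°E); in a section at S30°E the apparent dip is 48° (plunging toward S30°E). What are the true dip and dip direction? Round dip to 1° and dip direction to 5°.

true dip 48°, dip direction 140°

Each apparent-dip line lies in the plane. As unit vectors (x east, y north, z up), v₁ plunges 32°→N85°E and v₂ plunges 48°→S30°E.
Cross product v₁ × v₂ gives the pole to the plane: n ∝ (0.362, -0.451, 0.514).
Dip δ = arctan(|n_h|/n_z) = arctan(0.578/0.514) = 48.3°.
The horizontal component of n points toward azimuth atan2(n_x, n_y) = 141°, the dip direction.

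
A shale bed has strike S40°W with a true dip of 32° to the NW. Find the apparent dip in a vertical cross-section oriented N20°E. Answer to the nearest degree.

Angle between strike (S40°W) and section (N20°E): β = 20°.
tan α = tan 32° × sin 20° = 0.6249 × 0.3420 = 0.2137
α = arctan(0.2137) = 12.06°

12°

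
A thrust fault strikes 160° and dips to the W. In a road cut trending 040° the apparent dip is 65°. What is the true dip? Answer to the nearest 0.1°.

68.0°

β = acute angle between strike 160° and section 040° = 60°.
tan(true dip) = tan 65° / sin 60° = 2.4763
true dip = arctan 2.4763 = 68.01°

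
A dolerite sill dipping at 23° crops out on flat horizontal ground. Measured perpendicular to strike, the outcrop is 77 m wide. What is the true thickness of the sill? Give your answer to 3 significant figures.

True thickness t = w · sin(dip) = 77 × sin 23°
t = 77 × 0.3907 = 30.086 m

30.1 m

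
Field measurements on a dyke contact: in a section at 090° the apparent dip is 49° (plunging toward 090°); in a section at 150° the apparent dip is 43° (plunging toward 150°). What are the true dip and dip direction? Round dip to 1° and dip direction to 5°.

true dip 51°, dip direction 110°

Each apparent-dip line lies in the plane. As unit vectors (x east, y north, z up), v₁ plunges 49°→090° and v₂ plunges 43°→150°.
The plane normal is n = v₁ × v₂ ∝ (0.478, -0.171, 0.416).
True dip = arccos(n_z / |n|) = arccos(0.6333) = 50.7°.
Dip direction = atan2(0.478, -0.171) = 110° (azimuth of n's horizontal projection).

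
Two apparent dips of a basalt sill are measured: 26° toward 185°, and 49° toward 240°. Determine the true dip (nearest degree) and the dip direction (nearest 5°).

true dip 49°, dip direction 250°

Represent each trace as a vector plunging at its apparent dip toward its trend (east-north-up frame): v₁ = (-0.078, -0.895, -0.438), v₂ = (-0.568, -0.328, -0.755).
n = v₁ × v₂ = (-0.532, -0.190, 0.483) (taken with n_z > 0).
tan δ = √(n_x²+n_y²)/n_z = 0.565/0.483, so δ = 49.5°.
Dip direction = atan2(-0.532, -0.190) = 250° (azimuth of n's horizontal projection).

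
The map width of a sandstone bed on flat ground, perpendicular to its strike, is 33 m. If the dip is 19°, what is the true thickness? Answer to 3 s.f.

10.7 m

True thickness t = w · sin(dip) = 33 × sin 19°
t = 33 × 0.3256 = 10.744 m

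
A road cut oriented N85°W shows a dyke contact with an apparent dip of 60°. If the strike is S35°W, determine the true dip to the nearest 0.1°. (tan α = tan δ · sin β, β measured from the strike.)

63.4°

β = acute angle between strike S35°W and section N85°W = 60°.
tan(true dip) = tan 60° / sin 60° = 2.0000
δ = arctan(2.0000) = 63.43°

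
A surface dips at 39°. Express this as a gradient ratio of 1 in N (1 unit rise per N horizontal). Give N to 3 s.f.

1 in 1.23

1 : N means tan θ = 1/N, so N = 1/tan 39° = 1/0.8098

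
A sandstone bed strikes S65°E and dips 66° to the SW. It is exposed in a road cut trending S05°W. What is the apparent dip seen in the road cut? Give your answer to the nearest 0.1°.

The strike is S65°E and the section trends S05°W; the acute angle between them is β = 70°.
tan α = tan 66° × sin 70° = 2.2460 × 0.9397 = 2.1106
α = arctan(2.1106) = 64.65°

64.6°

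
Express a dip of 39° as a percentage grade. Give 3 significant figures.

grade % = 100 × tan 39° = 100 × 0.8098

81.0%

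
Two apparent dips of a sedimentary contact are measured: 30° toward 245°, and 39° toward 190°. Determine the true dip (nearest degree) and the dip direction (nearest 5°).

true dip 39°, dip direction 200°

Represent each trace as a vector plunging at its apparent dip toward its trend (east-north-up frame): v₁ = (-0.785, -0.366, -0.500), v₂ = (-0.135, -0.765, -0.629).
n = v₁ × v₂ = (-0.152, -0.426, 0.551) (taken with n_z > 0).
True dip = arccos(n_z / |n|) = arccos(0.7727) = 39.4°.
Dip direction = azimuth of (n_x, n_y) = atan2(-0.152, -0.426) = 200°.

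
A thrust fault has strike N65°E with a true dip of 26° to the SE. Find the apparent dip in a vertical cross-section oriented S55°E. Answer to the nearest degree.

The strike is N65°E and the section trends S55°E; the acute angle between them is β = 60°.
tan α = tan 26° × sin 60° = 0.4877 × 0.8660 = 0.4224
α = arctan(0.4224) = 22.90°

23°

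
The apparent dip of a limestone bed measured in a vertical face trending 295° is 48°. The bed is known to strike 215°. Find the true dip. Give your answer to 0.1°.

48.4°

β = acute angle between strike 215° and section 295° = 80°.
tan(true dip) = tan 48° / sin 80° = 1.1277
true dip = arctan 1.1277 = 48.44°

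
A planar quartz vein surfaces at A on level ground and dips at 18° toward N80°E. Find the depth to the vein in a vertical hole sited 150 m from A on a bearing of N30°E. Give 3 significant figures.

The hole lies 50° from the dip direction, so the down-dip offset is 150 × cos 50° = 96.42 m.
Depth = down-dip offset × tan(dip) = 96.42 × tan 18° = 96.42 × 0.3249
Depth = 31.33 m

31.3 m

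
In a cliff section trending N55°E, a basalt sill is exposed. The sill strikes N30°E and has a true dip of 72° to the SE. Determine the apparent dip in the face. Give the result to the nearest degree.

The section lies 25° from the strike.
tan(apparent dip) = tan 72° · sin 25° = 1.3007
apparent dip = arctan 1.3007 = 52.45°

52°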